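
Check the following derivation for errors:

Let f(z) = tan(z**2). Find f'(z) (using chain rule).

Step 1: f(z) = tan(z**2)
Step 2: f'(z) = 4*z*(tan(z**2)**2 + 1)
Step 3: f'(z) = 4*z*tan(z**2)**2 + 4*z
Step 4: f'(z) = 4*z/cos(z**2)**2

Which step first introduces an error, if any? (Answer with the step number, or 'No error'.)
Step 2

Step 2 is incorrect due to a wrong coefficient.
The step shows: 4*z*(tan(z**2)**2 + 1)
The correct value should be: 2*z*(tan(z**2)**2 + 1)

Explanation: The coefficient 2 was incorrectly written as 4: the term 2*z*(tan(z**2)**2 + 1) was incorrectly written as 4*z*(tan(z**2)**2 + 1)
The later steps are derived from this incorrect expression, so the error originates in Step 2.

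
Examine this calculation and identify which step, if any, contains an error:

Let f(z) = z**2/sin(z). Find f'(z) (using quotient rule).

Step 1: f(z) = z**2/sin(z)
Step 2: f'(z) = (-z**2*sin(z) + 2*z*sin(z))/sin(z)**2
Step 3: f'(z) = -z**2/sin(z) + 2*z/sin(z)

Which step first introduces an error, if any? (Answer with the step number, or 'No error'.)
Step 2

Step 2 is incorrect due to a wrong trig function.
The step shows: (-z**2*sin(z) + 2*z*sin(z))/sin(z)**2
The correct value should be: (-z**2*cos(z) + 2*z*sin(z))/sin(z)**2

Explanation: cos(z) was incorrectly written as sin(z): the term (-z**2*cos(z) + 2*z*sin(z))/sin(z)**2 was incorrectly written as (-z**2*sin(z) + 2*z*sin(z))/sin(z)**2
The later steps are derived from this incorrect expression, so the error originates in Step 2.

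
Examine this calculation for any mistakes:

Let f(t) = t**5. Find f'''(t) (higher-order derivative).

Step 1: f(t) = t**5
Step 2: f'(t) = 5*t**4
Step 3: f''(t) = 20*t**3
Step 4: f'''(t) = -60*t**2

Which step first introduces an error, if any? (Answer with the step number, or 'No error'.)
Step 4

Step 4 is incorrect due to a sign flip.
The step shows: -60*t**2
The correct value should be: 60*t**2

Explanation: The sign of the whole expression was flipped: the term 60*t**2 was incorrectly written as -60*t**2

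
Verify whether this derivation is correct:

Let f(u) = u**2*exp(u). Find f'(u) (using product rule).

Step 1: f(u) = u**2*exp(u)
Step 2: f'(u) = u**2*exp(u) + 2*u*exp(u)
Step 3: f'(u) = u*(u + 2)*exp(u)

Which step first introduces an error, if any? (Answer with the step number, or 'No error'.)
No error

All steps in this derivation are correct.
The final answer f'(u) = u*(u + 2)*exp(u) is valid.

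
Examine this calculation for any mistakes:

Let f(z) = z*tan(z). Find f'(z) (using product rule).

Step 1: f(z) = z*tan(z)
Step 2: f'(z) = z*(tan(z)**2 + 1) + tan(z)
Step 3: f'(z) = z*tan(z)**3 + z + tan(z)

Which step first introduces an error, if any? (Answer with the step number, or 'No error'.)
Step 3

Step 3 is incorrect due to a wrong exponent.
The step shows: z*tan(z)**3 + z + tan(z)
The correct value should be: z*tan(z)**2 + z + tan(z)

Explanation: The exponent 2 on tan(z) was incorrectly written as 3: the term z*tan(z)**2 was incorrectly written as z*tan(z)**3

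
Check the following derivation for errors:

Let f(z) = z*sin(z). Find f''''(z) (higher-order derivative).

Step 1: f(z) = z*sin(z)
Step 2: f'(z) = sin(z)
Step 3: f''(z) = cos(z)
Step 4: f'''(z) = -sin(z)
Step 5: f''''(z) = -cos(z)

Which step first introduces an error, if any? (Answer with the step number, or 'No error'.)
Step 2

Step 2 is incorrect due to a dropped term.
The step shows: sin(z)
The correct value should be: z*cos(z) + sin(z)

Explanation: A term was dropped: the term z*cos(z) was incorrectly omitted
The later steps are derived from this incorrect expression, so the error originates in Step 2.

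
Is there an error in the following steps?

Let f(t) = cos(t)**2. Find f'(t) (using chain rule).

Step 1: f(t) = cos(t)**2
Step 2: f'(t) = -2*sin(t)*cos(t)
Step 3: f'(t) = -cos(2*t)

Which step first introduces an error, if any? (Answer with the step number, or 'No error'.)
Step 3

Step 3 is incorrect due to a wrong trig function.
The step shows: -cos(2*t)
The correct value should be: -sin(2*t)

Explanation: sin(2*t) was incorrectly written as cos(2*t): the term -sin(2*t) was incorrectly written as -cos(2*t)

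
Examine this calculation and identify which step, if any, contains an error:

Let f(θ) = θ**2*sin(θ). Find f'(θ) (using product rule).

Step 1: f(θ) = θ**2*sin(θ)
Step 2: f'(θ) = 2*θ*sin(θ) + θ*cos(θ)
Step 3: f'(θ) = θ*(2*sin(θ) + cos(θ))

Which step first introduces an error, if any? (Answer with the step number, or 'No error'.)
Step 2

Step 2 is incorrect due to a wrong exponent.
The step shows: 2*θ*sin(θ) + θ*cos(θ)
The correct value should be: θ**2*cos(θ) + 2*θ*sin(θ)

Explanation: The exponent 2 on θ was incorrectly written as 1: the term θ**2*cos(θ) was incorrectly written as θ*cos(θ)
The later steps are derived from this incorrect expression, so the error originates in Step 2.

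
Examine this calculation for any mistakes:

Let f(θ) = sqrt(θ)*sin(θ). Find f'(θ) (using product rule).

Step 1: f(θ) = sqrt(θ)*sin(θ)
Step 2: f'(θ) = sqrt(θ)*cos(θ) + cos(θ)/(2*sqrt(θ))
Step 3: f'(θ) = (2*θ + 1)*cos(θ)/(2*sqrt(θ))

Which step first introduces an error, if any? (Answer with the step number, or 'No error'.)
Step 2

Step 2 is incorrect due to a wrong trig function.
The step shows: sqrt(θ)*cos(θ) + cos(θ)/(2*sqrt(θ))
The correct value should be: sqrt(θ)*cos(θ) + sin(θ)/(2*sqrt(θ))

Explanation: sin(θ) was incorrectly written as cos(θ): the term sin(θ)/(2*sqrt(θ)) was incorrectly written as cos(θ)/(2*sqrt(θ))
The later steps are derived from this incorrect expression, so the error originates in Step 2.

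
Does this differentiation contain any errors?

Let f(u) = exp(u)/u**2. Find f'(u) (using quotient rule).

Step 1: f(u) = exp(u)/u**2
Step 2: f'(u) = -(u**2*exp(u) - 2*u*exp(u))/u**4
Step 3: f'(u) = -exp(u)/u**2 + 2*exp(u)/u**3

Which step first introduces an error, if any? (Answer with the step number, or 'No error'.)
Step 2

Step 2 is incorrect due to a sign flip.
The step shows: -(u**2*exp(u) - 2*u*exp(u))/u**4
The correct value should be: (u**2*exp(u) - 2*u*exp(u))/u**4

Explanation: The sign of the whole expression was flipped: the term (u**2*exp(u) - 2*u*exp(u))/u**4 was incorrectly written as -(u**2*exp(u) - 2*u*exp(u))/u**4
The later steps are derived from this incorrect expression, so the error originates in Step 2.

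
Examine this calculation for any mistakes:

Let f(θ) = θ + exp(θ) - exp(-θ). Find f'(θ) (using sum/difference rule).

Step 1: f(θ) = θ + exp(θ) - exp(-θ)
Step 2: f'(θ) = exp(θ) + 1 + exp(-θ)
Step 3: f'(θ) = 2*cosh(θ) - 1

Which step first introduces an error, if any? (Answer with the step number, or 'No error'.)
Step 3

Step 3 is incorrect due to a sign flip.
The step shows: 2*cosh(θ) - 1
The correct value should be: 2*cosh(θ) + 1

Explanation: The sign of one term was flipped: the term 1 was incorrectly written as -1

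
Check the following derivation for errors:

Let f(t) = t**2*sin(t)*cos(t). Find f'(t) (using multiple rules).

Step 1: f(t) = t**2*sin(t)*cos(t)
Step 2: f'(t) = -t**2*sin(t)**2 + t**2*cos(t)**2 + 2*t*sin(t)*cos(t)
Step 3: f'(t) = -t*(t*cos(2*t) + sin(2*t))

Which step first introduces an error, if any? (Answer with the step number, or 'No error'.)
Step 3

Step 3 is incorrect due to a sign flip.
The step shows: -t*(t*cos(2*t) + sin(2*t))
The correct value should be: t*(t*cos(2*t) + sin(2*t))

Explanation: The sign of the whole expression was flipped: the term t*(t*cos(2*t) + sin(2*t)) was incorrectly written as -t*(t*cos(2*t) + sin(2*t))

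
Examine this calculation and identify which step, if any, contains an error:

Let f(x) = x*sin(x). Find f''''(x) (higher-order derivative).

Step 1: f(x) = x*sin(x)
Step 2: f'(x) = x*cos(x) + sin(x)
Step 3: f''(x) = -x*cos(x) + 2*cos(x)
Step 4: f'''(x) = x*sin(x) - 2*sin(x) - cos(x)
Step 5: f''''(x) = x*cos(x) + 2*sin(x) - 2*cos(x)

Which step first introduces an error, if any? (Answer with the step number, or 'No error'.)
Step 3

Step 3 is incorrect due to a wrong trig function.
The step shows: -x*cos(x) + 2*cos(x)
The correct value should be: -x*sin(x) + 2*cos(x)

Explanation: sin(x) was incorrectly written as cos(x): the term -x*sin(x) was incorrectly written as -x*cos(x)
The later steps are derived from this incorrect expression, so the error originates in Step 3.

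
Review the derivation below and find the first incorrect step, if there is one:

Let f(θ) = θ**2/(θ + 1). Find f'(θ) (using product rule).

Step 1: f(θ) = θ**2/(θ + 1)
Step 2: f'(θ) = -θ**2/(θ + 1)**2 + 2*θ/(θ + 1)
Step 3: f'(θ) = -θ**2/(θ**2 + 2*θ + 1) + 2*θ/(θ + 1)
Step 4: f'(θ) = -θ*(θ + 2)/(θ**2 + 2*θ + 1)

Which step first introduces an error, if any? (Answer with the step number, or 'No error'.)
Step 4

Step 4 is incorrect due to a sign flip.
The step shows: -θ*(θ + 2)/(θ**2 + 2*θ + 1)
The correct value should be: θ*(θ + 2)/(θ**2 + 2*θ + 1)

Explanation: The sign of the whole expression was flipped: the term θ*(θ + 2)/(θ**2 + 2*θ + 1) was incorrectly written as -θ*(θ + 2)/(θ**2 + 2*θ + 1)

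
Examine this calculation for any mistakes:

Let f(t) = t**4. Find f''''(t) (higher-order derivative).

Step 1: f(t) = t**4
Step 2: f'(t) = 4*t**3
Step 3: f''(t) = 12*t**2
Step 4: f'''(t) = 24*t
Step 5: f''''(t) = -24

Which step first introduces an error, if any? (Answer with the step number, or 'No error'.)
Step 5

Step 5 is incorrect due to a sign flip.
The step shows: -24
The correct value should be: 24

Explanation: The sign of the whole expression was flipped: the term 24 was incorrectly written as -24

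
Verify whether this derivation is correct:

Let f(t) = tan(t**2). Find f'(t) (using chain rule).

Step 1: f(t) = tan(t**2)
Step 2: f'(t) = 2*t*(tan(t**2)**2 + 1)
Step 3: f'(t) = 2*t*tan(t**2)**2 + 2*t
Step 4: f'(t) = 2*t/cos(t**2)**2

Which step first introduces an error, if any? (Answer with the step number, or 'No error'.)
No error

All steps in this derivation are correct.
The final answer f'(t) = 2*t/cos(t**2)**2 is valid.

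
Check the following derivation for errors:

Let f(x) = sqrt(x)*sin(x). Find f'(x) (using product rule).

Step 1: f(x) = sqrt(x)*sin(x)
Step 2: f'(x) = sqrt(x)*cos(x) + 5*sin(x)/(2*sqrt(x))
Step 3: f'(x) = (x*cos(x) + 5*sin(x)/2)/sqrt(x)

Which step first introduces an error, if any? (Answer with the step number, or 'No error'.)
Step 2

Step 2 is incorrect due to a wrong coefficient.
The step shows: sqrt(x)*cos(x) + 5*sin(x)/(2*sqrt(x))
The correct value should be: sqrt(x)*cos(x) + sin(x)/(2*sqrt(x))

Explanation: The coefficient 1/2 was incorrectly written as 5/2: the term sin(x)/(2*sqrt(x)) was incorrectly written as 5*sin(x)/(2*sqrt(x))
The later steps are derived from this incorrect expression, so the error originates in Step 2.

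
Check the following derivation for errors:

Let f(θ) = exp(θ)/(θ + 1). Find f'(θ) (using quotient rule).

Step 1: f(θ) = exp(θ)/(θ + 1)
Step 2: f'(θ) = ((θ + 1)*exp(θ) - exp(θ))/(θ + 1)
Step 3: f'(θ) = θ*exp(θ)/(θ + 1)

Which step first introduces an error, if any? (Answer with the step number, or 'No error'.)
Step 2

Step 2 is incorrect due to a wrong exponent.
The step shows: ((θ + 1)*exp(θ) - exp(θ))/(θ + 1)
The correct value should be: ((θ + 1)*exp(θ) - exp(θ))/(θ + 1)**2

Explanation: The exponent -2 on θ + 1 was incorrectly written as -1: the term ((θ + 1)*exp(θ) - exp(θ))/(θ + 1)**2 was incorrectly written as ((θ + 1)*exp(θ) - exp(θ))/(θ + 1)
The later steps are derived from this incorrect expression, so the error originates in Step 2.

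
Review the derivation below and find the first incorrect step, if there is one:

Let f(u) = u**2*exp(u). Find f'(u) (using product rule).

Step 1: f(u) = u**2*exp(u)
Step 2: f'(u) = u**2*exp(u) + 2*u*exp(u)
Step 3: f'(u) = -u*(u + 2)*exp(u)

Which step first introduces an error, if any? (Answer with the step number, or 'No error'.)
Step 3

Step 3 is incorrect due to a sign flip.
The step shows: -u*(u + 2)*exp(u)
The correct value should be: u*(u + 2)*exp(u)

Explanation: The sign of the whole expression was flipped: the term u*(u + 2)*exp(u) was incorrectly written as -u*(u + 2)*exp(u)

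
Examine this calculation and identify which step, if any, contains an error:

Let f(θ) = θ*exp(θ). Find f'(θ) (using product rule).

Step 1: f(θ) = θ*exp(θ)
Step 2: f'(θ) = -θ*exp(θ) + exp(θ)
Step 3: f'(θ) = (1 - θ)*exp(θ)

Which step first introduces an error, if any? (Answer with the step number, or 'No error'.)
Step 2

Step 2 is incorrect due to a sign flip.
The step shows: -θ*exp(θ) + exp(θ)
The correct value should be: θ*exp(θ) + exp(θ)

Explanation: The sign of one term was flipped: the term θ*exp(θ) was incorrectly written as -θ*exp(θ)
The later steps are derived from this incorrect expression, so the error originates in Step 2.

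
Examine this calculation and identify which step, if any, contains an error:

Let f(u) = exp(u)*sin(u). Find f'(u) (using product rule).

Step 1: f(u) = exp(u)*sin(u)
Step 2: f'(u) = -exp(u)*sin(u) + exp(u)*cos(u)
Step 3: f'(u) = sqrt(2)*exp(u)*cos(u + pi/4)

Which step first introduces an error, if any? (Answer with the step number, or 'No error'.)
Step 2

Step 2 is incorrect due to a sign flip.
The step shows: -exp(u)*sin(u) + exp(u)*cos(u)
The correct value should be: exp(u)*sin(u) + exp(u)*cos(u)

Explanation: The sign of one term was flipped: the term exp(u)*sin(u) was incorrectly written as -exp(u)*sin(u)
The later steps are derived from this incorrect expression, so the error originates in Step 2.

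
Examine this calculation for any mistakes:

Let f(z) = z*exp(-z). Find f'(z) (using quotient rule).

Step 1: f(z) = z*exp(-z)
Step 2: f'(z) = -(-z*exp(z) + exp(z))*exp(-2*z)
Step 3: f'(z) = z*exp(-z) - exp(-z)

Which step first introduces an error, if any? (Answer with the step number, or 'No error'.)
Step 2

Step 2 is incorrect due to a sign flip.
The step shows: -(-z*exp(z) + exp(z))*exp(-2*z)
The correct value should be: (-z*exp(z) + exp(z))*exp(-2*z)

Explanation: The sign of the whole expression was flipped: the term (-z*exp(z) + exp(z))*exp(-2*z) was incorrectly written as -(-z*exp(z) + exp(z))*exp(-2*z)
The later steps are derived from this incorrect expression, so the error originates in Step 2.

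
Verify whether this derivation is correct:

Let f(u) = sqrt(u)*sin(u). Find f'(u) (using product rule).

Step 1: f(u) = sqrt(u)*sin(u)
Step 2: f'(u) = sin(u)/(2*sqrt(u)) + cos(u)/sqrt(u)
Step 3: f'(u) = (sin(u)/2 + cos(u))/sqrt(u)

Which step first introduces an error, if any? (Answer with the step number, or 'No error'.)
Step 2

Step 2 is incorrect due to a wrong exponent.
The step shows: sin(u)/(2*sqrt(u)) + cos(u)/sqrt(u)
The correct value should be: sqrt(u)*cos(u) + sin(u)/(2*sqrt(u))

Explanation: The exponent 1/2 on u was incorrectly written as -1/2: the term sqrt(u)*cos(u) was incorrectly written as cos(u)/sqrt(u)
The later steps are derived from this incorrect expression, so the error originates in Step 2.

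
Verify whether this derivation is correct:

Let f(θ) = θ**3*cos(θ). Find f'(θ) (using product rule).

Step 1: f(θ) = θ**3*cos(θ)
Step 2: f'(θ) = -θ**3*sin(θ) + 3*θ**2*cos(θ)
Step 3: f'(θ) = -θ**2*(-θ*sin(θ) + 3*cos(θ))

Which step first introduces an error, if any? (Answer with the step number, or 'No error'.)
Step 3

Step 3 is incorrect due to a sign flip.
The step shows: -θ**2*(-θ*sin(θ) + 3*cos(θ))
The correct value should be: θ**2*(-θ*sin(θ) + 3*cos(θ))

Explanation: The sign of the whole expression was flipped: the term θ**2*(-θ*sin(θ) + 3*cos(θ)) was incorrectly written as -θ**2*(-θ*sin(θ) + 3*cos(θ))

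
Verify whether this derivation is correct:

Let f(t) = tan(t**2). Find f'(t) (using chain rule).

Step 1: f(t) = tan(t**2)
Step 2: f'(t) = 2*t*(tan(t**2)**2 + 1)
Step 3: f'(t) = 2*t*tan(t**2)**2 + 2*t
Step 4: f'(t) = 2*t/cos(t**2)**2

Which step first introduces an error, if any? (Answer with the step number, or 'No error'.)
No error

All steps in this derivation are correct.
The final answer f'(t) = 2*t/cos(t**2)**2 is valid.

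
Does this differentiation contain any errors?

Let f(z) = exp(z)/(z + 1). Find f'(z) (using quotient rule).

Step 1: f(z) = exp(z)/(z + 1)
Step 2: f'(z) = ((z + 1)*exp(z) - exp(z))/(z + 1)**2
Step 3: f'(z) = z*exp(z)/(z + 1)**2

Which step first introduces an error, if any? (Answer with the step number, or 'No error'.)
No error

All steps in this derivation are correct.
The final answer f'(z) = z*exp(z)/(z + 1)**2 is valid.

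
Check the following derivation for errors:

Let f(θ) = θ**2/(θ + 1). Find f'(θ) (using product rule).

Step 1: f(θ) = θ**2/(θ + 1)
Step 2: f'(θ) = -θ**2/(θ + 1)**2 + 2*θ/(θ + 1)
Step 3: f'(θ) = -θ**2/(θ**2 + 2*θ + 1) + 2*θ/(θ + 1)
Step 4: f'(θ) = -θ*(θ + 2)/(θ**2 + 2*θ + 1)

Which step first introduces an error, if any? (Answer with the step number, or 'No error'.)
Step 4

Step 4 is incorrect due to a sign flip.
The step shows: -θ*(θ + 2)/(θ**2 + 2*θ + 1)
The correct value should be: θ*(θ + 2)/(θ**2 + 2*θ + 1)

Explanation: The sign of the whole expression was flipped: the term θ*(θ + 2)/(θ**2 + 2*θ + 1) was incorrectly written as -θ*(θ + 2)/(θ**2 + 2*θ + 1)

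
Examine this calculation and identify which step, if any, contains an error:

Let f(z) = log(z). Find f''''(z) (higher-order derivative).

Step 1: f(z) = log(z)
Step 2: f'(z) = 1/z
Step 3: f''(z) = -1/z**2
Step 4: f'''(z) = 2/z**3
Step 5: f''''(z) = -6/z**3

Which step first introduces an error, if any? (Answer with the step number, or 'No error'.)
Step 5

Step 5 is incorrect due to a wrong exponent.
The step shows: -6/z**3
The correct value should be: -6/z**4

Explanation: The exponent -4 on z was incorrectly written as -3: the term -6/z**4 was incorrectly written as -6/z**3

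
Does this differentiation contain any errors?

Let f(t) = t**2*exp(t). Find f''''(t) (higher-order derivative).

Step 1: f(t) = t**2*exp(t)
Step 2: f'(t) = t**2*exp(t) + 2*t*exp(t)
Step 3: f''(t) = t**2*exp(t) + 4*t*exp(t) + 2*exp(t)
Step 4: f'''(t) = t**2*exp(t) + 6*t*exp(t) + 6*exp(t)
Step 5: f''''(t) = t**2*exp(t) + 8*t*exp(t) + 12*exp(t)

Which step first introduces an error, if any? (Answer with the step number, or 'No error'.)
No error

All steps in this derivation are correct.
The final answer f''''(t) = t**2*exp(t) + 8*t*exp(t) + 12*exp(t) is valid.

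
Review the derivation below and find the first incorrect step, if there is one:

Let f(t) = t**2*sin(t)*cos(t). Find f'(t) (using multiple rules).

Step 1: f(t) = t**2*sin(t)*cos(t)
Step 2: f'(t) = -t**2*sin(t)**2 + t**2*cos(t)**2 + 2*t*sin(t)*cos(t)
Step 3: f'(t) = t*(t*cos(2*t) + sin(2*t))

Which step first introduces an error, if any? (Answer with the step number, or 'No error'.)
No error

All steps in this derivation are correct.
The final answer f'(t) = t*(t*cos(2*t) + sin(2*t)) is valid.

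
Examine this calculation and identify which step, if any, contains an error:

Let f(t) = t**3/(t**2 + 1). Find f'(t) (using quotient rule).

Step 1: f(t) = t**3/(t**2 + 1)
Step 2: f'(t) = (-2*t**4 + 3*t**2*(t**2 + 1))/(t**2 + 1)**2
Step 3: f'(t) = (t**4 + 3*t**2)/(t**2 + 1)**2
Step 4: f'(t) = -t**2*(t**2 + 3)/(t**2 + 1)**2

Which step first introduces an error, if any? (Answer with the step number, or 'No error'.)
Step 4

Step 4 is incorrect due to a sign flip.
The step shows: -t**2*(t**2 + 3)/(t**2 + 1)**2
The correct value should be: t**2*(t**2 + 3)/(t**2 + 1)**2

Explanation: The sign of the whole expression was flipped: the term t**2*(t**2 + 3)/(t**2 + 1)**2 was incorrectly written as -t**2*(t**2 + 3)/(t**2 + 1)**2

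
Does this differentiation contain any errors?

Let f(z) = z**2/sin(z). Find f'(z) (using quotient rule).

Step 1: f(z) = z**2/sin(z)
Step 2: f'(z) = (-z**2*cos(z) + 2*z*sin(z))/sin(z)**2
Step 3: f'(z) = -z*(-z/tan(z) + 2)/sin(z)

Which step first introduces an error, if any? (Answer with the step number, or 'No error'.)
Step 3

Step 3 is incorrect due to a sign flip.
The step shows: -z*(-z/tan(z) + 2)/sin(z)
The correct value should be: z*(-z/tan(z) + 2)/sin(z)

Explanation: The sign of the whole expression was flipped: the term z*(-z/tan(z) + 2)/sin(z) was incorrectly written as -z*(-z/tan(z) + 2)/sin(z)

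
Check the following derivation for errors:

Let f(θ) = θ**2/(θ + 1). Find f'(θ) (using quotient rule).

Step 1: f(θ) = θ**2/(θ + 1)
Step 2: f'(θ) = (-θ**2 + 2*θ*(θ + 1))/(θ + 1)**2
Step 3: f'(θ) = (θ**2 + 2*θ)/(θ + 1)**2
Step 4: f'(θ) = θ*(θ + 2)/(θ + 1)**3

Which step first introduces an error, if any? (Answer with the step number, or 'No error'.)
Step 4

Step 4 is incorrect due to a wrong exponent.
The step shows: θ*(θ + 2)/(θ + 1)**3
The correct value should be: θ*(θ + 2)/(θ + 1)**2

Explanation: The exponent -2 on θ + 1 was incorrectly written as -3: the term θ*(θ + 2)/(θ + 1)**2 was incorrectly written as θ*(θ + 2)/(θ + 1)**3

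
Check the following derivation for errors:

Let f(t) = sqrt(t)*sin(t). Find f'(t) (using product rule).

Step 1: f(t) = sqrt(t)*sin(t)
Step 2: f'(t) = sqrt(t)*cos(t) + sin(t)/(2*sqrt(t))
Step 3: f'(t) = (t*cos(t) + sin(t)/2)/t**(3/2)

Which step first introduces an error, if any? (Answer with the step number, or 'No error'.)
Step 3

Step 3 is incorrect due to a wrong exponent.
The step shows: (t*cos(t) + sin(t)/2)/t**(3/2)
The correct value should be: (t*cos(t) + sin(t)/2)/sqrt(t)

Explanation: The exponent -1/2 on t was incorrectly written as -3/2: the term (t*cos(t) + sin(t)/2)/sqrt(t) was incorrectly written as (t*cos(t) + sin(t)/2)/t**(3/2)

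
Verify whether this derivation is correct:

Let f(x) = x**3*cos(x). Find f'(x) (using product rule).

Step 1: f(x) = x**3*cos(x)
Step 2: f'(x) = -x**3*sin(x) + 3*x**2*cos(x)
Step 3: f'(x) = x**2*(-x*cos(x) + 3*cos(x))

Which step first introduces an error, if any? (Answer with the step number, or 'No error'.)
Step 3

Step 3 is incorrect due to a wrong trig function.
The step shows: x**2*(-x*cos(x) + 3*cos(x))
The correct value should be: x**2*(-x*sin(x) + 3*cos(x))

Explanation: sin(x) was incorrectly written as cos(x): the term x**2*(-x*sin(x) + 3*cos(x)) was incorrectly written as x**2*(-x*cos(x) + 3*cos(x))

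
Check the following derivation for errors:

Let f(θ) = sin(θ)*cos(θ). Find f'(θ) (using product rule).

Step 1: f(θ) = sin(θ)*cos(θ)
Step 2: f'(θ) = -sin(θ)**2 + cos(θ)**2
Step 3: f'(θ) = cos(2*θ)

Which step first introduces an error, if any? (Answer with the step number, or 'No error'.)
No error

All steps in this derivation are correct.
The final answer f'(θ) = cos(2*θ) is valid.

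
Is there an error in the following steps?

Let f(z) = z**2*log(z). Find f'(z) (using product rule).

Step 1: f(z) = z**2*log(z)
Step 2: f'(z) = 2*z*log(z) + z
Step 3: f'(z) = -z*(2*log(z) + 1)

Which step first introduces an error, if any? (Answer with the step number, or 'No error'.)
Step 3

Step 3 is incorrect due to a sign flip.
The step shows: -z*(2*log(z) + 1)
The correct value should be: z*(2*log(z) + 1)

Explanation: The sign of the whole expression was flipped: the term z*(2*log(z) + 1) was incorrectly written as -z*(2*log(z) + 1)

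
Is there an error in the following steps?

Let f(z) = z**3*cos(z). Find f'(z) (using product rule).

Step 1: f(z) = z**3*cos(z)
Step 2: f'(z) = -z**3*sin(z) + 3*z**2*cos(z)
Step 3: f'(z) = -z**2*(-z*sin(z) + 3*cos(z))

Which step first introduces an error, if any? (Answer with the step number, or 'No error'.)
Step 3

Step 3 is incorrect due to a sign flip.
The step shows: -z**2*(-z*sin(z) + 3*cos(z))
The correct value should be: z**2*(-z*sin(z) + 3*cos(z))

Explanation: The sign of the whole expression was flipped: the term z**2*(-z*sin(z) + 3*cos(z)) was incorrectly written as -z**2*(-z*sin(z) + 3*cos(z))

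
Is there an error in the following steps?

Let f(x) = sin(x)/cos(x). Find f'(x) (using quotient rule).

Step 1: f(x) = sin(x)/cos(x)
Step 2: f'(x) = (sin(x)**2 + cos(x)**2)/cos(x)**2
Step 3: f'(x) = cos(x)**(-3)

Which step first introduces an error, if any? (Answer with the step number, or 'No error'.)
Step 3

Step 3 is incorrect due to a wrong exponent.
The step shows: cos(x)**(-3)
The correct value should be: cos(x)**(-2)

Explanation: The exponent -2 on cos(x) was incorrectly written as -3: the term cos(x)**(-2) was incorrectly written as cos(x)**(-3)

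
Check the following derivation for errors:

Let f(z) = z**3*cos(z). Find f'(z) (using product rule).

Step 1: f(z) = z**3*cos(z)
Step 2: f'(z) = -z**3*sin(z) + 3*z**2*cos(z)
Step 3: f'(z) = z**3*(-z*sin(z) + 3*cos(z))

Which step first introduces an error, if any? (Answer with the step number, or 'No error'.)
Step 3

Step 3 is incorrect due to a wrong exponent.
The step shows: z**3*(-z*sin(z) + 3*cos(z))
The correct value should be: z**2*(-z*sin(z) + 3*cos(z))

Explanation: The exponent 2 on z was incorrectly written as 3: the term z**2*(-z*sin(z) + 3*cos(z)) was incorrectly written as z**3*(-z*sin(z) + 3*cos(z))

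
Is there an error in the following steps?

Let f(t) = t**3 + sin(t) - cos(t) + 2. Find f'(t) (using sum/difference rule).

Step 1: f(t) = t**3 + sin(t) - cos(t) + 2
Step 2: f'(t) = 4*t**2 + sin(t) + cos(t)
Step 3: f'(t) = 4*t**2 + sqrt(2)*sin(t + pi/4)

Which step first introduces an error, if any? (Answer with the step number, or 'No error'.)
Step 2

Step 2 is incorrect due to a wrong coefficient.
The step shows: 4*t**2 + sin(t) + cos(t)
The correct value should be: 3*t**2 + sin(t) + cos(t)

Explanation: The coefficient 3 was incorrectly written as 4: the term 3*t**2 was incorrectly written as 4*t**2
The later steps are derived from this incorrect expression, so the error originates in Step 2.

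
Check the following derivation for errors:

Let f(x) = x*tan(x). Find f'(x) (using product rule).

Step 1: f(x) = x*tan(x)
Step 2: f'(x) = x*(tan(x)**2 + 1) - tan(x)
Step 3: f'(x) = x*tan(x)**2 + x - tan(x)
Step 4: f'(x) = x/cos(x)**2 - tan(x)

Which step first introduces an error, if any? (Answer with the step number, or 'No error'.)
Step 2

Step 2 is incorrect due to a sign flip.
The step shows: x*(tan(x)**2 + 1) - tan(x)
The correct value should be: x*(tan(x)**2 + 1) + tan(x)

Explanation: The sign of one term was flipped: the term tan(x) was incorrectly written as -tan(x)
The later steps are derived from this incorrect expression, so the error originates in Step 2.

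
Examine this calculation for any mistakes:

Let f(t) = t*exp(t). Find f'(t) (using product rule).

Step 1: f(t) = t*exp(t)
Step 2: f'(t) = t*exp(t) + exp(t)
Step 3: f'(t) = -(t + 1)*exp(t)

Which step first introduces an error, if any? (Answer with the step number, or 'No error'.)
Step 3

Step 3 is incorrect due to a sign flip.
The step shows: -(t + 1)*exp(t)
The correct value should be: (t + 1)*exp(t)

Explanation: The sign of the whole expression was flipped: the term (t + 1)*exp(t) was incorrectly written as -(t + 1)*exp(t)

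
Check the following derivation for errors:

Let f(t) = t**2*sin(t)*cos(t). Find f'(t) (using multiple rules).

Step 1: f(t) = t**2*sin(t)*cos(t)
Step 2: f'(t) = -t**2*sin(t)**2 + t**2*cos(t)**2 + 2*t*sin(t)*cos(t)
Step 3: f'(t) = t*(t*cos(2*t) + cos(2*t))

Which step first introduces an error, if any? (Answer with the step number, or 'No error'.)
Step 3

Step 3 is incorrect due to a wrong trig function.
The step shows: t*(t*cos(2*t) + cos(2*t))
The correct value should be: t*(t*cos(2*t) + sin(2*t))

Explanation: sin(2*t) was incorrectly written as cos(2*t): the term t*(t*cos(2*t) + sin(2*t)) was incorrectly written as t*(t*cos(2*t) + cos(2*t))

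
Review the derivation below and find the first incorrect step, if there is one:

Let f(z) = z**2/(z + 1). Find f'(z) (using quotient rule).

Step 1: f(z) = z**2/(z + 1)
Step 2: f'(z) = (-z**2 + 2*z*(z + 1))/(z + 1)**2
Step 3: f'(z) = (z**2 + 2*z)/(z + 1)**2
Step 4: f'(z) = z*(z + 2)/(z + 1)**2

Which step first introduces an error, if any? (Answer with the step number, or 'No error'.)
No error

All steps in this derivation are correct.
The final answer f'(z) = z*(z + 2)/(z + 1)**2 is valid.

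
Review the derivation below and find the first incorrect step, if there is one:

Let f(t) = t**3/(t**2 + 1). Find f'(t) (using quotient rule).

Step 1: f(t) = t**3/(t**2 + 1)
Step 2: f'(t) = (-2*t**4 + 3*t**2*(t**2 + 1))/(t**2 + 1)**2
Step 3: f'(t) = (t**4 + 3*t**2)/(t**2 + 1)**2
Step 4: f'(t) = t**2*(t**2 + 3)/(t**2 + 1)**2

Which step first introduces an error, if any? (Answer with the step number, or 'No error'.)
No error

All steps in this derivation are correct.
The final answer f'(t) = t**2*(t**2 + 3)/(t**2 + 1)**2 is valid.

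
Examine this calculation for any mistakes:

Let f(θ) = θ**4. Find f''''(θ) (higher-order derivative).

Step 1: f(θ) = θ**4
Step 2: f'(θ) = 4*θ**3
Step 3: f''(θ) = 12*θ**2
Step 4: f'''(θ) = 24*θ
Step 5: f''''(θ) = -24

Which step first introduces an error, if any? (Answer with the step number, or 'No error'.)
Step 5

Step 5 is incorrect due to a sign flip.
The step shows: -24
The correct value should be: 24

Explanation: The sign of the whole expression was flipped: the term 24 was incorrectly written as -24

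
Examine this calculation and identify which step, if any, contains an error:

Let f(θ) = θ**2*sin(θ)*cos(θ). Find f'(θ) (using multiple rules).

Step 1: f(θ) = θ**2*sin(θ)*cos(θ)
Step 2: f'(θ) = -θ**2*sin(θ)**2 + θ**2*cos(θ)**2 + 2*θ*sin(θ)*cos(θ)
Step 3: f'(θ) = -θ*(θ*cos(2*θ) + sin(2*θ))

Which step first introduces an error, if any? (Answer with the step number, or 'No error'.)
Step 3

Step 3 is incorrect due to a sign flip.
The step shows: -θ*(θ*cos(2*θ) + sin(2*θ))
The correct value should be: θ*(θ*cos(2*θ) + sin(2*θ))

Explanation: The sign of the whole expression was flipped: the term θ*(θ*cos(2*θ) + sin(2*θ)) was incorrectly written as -θ*(θ*cos(2*θ) + sin(2*θ))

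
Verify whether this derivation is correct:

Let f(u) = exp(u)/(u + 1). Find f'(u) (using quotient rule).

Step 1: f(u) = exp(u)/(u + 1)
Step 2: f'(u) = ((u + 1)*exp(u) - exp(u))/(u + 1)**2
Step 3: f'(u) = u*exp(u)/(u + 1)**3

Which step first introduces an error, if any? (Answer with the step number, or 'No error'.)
Step 3

Step 3 is incorrect due to a wrong exponent.
The step shows: u*exp(u)/(u + 1)**3
The correct value should be: u*exp(u)/(u + 1)**2

Explanation: The exponent -2 on u + 1 was incorrectly written as -3: the term u*exp(u)/(u + 1)**2 was incorrectly written as u*exp(u)/(u + 1)**3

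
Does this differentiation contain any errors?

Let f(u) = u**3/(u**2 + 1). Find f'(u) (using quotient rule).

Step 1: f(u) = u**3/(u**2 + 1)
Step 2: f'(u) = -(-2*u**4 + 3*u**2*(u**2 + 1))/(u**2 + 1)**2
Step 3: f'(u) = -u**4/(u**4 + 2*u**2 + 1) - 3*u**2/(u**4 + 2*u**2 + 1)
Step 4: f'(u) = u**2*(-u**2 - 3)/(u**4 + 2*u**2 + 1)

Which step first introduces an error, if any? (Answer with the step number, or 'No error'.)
Step 2

Step 2 is incorrect due to a sign flip.
The step shows: -(-2*u**4 + 3*u**2*(u**2 + 1))/(u**2 + 1)**2
The correct value should be: (-2*u**4 + 3*u**2*(u**2 + 1))/(u**2 + 1)**2

Explanation: The sign of the whole expression was flipped: the term (-2*u**4 + 3*u**2*(u**2 + 1))/(u**2 + 1)**2 was incorrectly written as -(-2*u**4 + 3*u**2*(u**2 + 1))/(u**2 + 1)**2
The later steps are derived from this incorrect expression, so the error originates in Step 2.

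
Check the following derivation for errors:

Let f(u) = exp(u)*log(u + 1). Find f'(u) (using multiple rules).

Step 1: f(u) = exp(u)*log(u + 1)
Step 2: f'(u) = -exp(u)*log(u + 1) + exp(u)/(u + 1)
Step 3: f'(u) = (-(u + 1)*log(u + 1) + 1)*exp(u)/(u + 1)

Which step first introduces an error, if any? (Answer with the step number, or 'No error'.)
Step 2

Step 2 is incorrect due to a sign flip.
The step shows: -exp(u)*log(u + 1) + exp(u)/(u + 1)
The correct value should be: exp(u)*log(u + 1) + exp(u)/(u + 1)

Explanation: The sign of one term was flipped: the term exp(u)*log(u + 1) was incorrectly written as -exp(u)*log(u + 1)
The later steps are derived from this incorrect expression, so the error originates in Step 2.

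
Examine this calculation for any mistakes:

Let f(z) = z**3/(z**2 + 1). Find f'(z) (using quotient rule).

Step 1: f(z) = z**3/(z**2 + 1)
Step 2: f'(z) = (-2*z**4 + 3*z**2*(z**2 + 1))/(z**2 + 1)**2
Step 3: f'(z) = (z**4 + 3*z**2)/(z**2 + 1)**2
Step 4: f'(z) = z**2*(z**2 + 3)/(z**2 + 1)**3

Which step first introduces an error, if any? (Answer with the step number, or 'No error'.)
Step 4

Step 4 is incorrect due to a wrong exponent.
The step shows: z**2*(z**2 + 3)/(z**2 + 1)**3
The correct value should be: z**2*(z**2 + 3)/(z**2 + 1)**2

Explanation: The exponent -2 on z**2 + 1 was incorrectly written as -3: the term z**2*(z**2 + 3)/(z**2 + 1)**2 was incorrectly written as z**2*(z**2 + 3)/(z**2 + 1)**3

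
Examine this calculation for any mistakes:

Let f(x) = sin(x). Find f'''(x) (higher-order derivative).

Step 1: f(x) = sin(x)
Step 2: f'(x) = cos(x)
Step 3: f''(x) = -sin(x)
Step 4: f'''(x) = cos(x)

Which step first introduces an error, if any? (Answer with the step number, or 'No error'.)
Step 4

Step 4 is incorrect due to a sign flip.
The step shows: cos(x)
The correct value should be: -cos(x)

Explanation: The sign of the whole expression was flipped: the term -cos(x) was incorrectly written as cos(x)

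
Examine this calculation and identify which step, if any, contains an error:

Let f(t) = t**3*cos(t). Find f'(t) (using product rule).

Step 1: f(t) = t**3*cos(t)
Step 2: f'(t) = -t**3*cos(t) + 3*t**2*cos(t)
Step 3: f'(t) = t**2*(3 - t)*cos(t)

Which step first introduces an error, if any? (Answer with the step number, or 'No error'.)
Step 2

Step 2 is incorrect due to a wrong trig function.
The step shows: -t**3*cos(t) + 3*t**2*cos(t)
The correct value should be: -t**3*sin(t) + 3*t**2*cos(t)

Explanation: sin(t) was incorrectly written as cos(t): the term -t**3*sin(t) was incorrectly written as -t**3*cos(t)
The later steps are derived from this incorrect expression, so the error originates in Step 2.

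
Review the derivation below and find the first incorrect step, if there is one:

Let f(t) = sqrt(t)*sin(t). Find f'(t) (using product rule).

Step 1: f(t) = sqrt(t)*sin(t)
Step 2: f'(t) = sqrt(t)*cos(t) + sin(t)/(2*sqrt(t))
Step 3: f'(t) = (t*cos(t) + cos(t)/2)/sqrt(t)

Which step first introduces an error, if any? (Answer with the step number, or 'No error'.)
Step 3

Step 3 is incorrect due to a wrong trig function.
The step shows: (t*cos(t) + cos(t)/2)/sqrt(t)
The correct value should be: (t*cos(t) + sin(t)/2)/sqrt(t)

Explanation: sin(t) was incorrectly written as cos(t): the term (t*cos(t) + sin(t)/2)/sqrt(t) was incorrectly written as (t*cos(t) + cos(t)/2)/sqrt(t)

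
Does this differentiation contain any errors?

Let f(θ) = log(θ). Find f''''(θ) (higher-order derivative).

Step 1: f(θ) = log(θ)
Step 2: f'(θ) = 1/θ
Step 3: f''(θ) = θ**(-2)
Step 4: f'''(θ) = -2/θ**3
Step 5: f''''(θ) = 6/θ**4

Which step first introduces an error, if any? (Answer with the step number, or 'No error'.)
Step 3

Step 3 is incorrect due to a sign flip.
The step shows: θ**(-2)
The correct value should be: -1/θ**2

Explanation: The sign of the whole expression was flipped: the term -1/θ**2 was incorrectly written as θ**(-2)
The later steps are derived from this incorrect expression, so the error originates in Step 3.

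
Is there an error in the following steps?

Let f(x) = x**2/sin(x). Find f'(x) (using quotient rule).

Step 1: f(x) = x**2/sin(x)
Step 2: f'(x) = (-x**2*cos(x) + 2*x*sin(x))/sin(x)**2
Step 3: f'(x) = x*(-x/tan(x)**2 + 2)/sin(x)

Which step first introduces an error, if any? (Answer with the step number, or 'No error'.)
Step 3

Step 3 is incorrect due to a wrong exponent.
The step shows: x*(-x/tan(x)**2 + 2)/sin(x)
The correct value should be: x*(-x/tan(x) + 2)/sin(x)

Explanation: The exponent -1 on tan(x) was incorrectly written as -2: the term x*(-x/tan(x) + 2)/sin(x) was incorrectly written as x*(-x/tan(x)**2 + 2)/sin(x)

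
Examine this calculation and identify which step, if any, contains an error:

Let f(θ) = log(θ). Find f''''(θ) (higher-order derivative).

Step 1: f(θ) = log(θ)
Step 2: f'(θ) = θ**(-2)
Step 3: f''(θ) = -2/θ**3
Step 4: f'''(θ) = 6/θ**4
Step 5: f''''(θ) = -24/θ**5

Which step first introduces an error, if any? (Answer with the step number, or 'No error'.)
Step 2

Step 2 is incorrect due to a wrong exponent.
The step shows: θ**(-2)
The correct value should be: 1/θ

Explanation: The exponent -1 on θ was incorrectly written as -2: the term 1/θ was incorrectly written as θ**(-2)
The later steps are derived from this incorrect expression, so the error originates in Step 2.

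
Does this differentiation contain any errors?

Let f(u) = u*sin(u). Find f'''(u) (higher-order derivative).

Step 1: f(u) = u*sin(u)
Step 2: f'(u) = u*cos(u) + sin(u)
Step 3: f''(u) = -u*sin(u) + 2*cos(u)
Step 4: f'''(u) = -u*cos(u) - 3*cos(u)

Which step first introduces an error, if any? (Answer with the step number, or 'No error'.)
Step 4

Step 4 is incorrect due to a wrong trig function.
The step shows: -u*cos(u) - 3*cos(u)
The correct value should be: -u*cos(u) - 3*sin(u)

Explanation: sin(u) was incorrectly written as cos(u): the term -3*sin(u) was incorrectly written as -3*cos(u)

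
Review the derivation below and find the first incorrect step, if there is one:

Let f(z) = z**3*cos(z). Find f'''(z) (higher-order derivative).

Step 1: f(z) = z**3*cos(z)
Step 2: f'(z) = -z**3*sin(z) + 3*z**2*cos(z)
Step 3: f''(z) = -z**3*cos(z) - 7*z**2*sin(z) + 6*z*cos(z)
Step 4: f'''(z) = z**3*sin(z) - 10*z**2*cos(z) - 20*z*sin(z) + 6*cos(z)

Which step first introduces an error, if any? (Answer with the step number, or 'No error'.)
Step 3

Step 3 is incorrect due to a wrong coefficient.
The step shows: -z**3*cos(z) - 7*z**2*sin(z) + 6*z*cos(z)
The correct value should be: -z**3*cos(z) - 6*z**2*sin(z) + 6*z*cos(z)

Explanation: The coefficient -6 was incorrectly written as -7: the term -6*z**2*sin(z) was incorrectly written as -7*z**2*sin(z)
The later steps are derived from this incorrect expression, so the error originates in Step 3.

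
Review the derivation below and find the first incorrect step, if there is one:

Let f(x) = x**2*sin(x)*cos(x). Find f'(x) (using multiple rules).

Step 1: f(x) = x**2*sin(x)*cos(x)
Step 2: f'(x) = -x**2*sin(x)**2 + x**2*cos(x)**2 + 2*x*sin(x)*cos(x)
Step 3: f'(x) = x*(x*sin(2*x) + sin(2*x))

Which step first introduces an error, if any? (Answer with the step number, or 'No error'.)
Step 3

Step 3 is incorrect due to a wrong trig function.
The step shows: x*(x*sin(2*x) + sin(2*x))
The correct value should be: x*(x*cos(2*x) + sin(2*x))

Explanation: cos(2*x) was incorrectly written as sin(2*x): the term x*(x*cos(2*x) + sin(2*x)) was incorrectly written as x*(x*sin(2*x) + sin(2*x))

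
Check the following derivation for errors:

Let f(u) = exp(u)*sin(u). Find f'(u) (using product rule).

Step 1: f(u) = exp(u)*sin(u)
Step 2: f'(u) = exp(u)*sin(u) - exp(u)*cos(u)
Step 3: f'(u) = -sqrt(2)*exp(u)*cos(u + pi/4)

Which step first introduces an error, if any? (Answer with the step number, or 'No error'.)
Step 2

Step 2 is incorrect due to a sign flip.
The step shows: exp(u)*sin(u) - exp(u)*cos(u)
The correct value should be: exp(u)*sin(u) + exp(u)*cos(u)

Explanation: The sign of one term was flipped: the term exp(u)*cos(u) was incorrectly written as -exp(u)*cos(u)
The later steps are derived from this incorrect expression, so the error originates in Step 2.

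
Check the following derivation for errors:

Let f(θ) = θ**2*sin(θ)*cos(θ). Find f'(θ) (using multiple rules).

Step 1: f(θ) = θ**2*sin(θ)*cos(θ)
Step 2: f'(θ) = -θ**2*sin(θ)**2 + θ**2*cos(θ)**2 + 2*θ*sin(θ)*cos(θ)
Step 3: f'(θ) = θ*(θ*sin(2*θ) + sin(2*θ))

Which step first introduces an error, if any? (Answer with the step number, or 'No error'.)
Step 3

Step 3 is incorrect due to a wrong trig function.
The step shows: θ*(θ*sin(2*θ) + sin(2*θ))
The correct value should be: θ*(θ*cos(2*θ) + sin(2*θ))

Explanation: cos(2*θ) was incorrectly written as sin(2*θ): the term θ*(θ*cos(2*θ) + sin(2*θ)) was incorrectly written as θ*(θ*sin(2*θ) + sin(2*θ))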